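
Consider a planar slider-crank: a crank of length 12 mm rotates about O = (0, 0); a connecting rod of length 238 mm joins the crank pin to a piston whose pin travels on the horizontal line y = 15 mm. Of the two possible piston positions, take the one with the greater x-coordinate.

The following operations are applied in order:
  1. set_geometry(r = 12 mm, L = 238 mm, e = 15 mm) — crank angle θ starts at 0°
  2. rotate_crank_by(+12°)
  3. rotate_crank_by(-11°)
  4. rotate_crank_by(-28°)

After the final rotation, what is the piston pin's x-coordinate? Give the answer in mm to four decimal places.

set_geometry: r = 12 mm, L = 238 mm, e = 15 mm; θ ← 0°
rotate_crank_by(+12°): θ ← 0° +12° = 12°
rotate_crank_by(-11°): θ ← 12° -11° = 1°
rotate_crank_by(-28°): θ ← 1° -28° = -27°
crank pin P = (r cos θ, r sin θ) = (10.692078, -5.447886)
h = r sin θ − e = -5.447886 − 15 = -20.447886
x = r cos θ + √(L² − h²) = 10.692078 + √(56644.0 − 418.1160) = 10.692078 + 237.119978 = 247.812056

247.8121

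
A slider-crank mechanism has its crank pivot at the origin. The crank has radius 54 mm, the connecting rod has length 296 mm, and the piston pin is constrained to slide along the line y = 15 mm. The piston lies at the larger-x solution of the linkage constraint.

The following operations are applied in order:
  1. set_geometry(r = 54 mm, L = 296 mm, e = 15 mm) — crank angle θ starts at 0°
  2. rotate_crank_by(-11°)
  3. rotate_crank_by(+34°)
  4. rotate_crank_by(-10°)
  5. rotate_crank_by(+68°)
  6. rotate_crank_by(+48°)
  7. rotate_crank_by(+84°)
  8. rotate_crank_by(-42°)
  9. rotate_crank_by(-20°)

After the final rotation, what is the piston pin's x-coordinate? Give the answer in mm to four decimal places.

set_geometry: r = 54 mm, L = 296 mm, e = 15 mm; θ ← 0°
rotate_crank_by(-11°): θ ← 0° -11° = -11°
rotate_crank_by(+34°): θ ← -11° +34° = 23°
rotate_crank_by(-10°): θ ← 23° -10° = 13°
rotate_crank_by(+68°): θ ← 13° +68° = 81°
rotate_crank_by(+48°): θ ← 81° +48° = 129°
rotate_crank_by(+84°): θ ← 129° +84° = 213°
rotate_crank_by(-42°): θ ← 213° -42° = 171°
rotate_crank_by(-20°): θ ← 171° -20° = 151°
crank pin P = (r cos θ, r sin θ) = (-47.229464, 26.179719)
h = r sin θ − e = 26.179719 − 15 = 11.179719
x = r cos θ + √(L² − h²) = -47.229464 + √(87616.0 − 124.9861) = -47.229464 + 295.788799 = 248.559335

248.5593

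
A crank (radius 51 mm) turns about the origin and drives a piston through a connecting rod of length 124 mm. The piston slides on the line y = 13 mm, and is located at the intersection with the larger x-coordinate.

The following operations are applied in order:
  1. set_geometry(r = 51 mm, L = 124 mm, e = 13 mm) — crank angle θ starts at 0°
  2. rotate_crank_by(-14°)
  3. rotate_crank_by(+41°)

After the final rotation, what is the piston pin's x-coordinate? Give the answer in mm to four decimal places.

169.0249

set_geometry: r = 51 mm, L = 124 mm, e = 13 mm; θ ← 0°
rotate_crank_by(-14°): θ ← 0° -14° = -14°
rotate_crank_by(+41°): θ ← -14° +41° = 27°
crank pin P = (r cos θ, r sin θ) = (45.441333, 23.153515)
h = r sin θ − e = 23.153515 − 13 = 10.153515
x = r cos θ + √(L² − h²) = 45.441333 + √(15376.0 − 103.0939) = 45.441333 + 123.583600 = 169.024932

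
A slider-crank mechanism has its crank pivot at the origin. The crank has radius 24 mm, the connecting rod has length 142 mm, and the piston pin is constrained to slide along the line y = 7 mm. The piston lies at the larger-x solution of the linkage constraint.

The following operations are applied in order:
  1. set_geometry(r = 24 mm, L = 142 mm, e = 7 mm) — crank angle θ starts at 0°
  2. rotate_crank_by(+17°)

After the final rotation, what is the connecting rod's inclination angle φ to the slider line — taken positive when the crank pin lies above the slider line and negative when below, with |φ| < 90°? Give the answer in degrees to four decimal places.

set_geometry: r = 24 mm, L = 142 mm, e = 7 mm; θ ← 0°
rotate_crank_by(+17°): θ ← 0° +17° = 17°
crank pin P = (r cos θ, r sin θ) = (22.951314, 7.016921)
h = r sin θ − e = 7.016921 − 7 = 0.016921
sin φ = h / L = 0.016921 / 142 = 0.00011916
φ = arcsin(0.00011916) = 0.006827°

0.0068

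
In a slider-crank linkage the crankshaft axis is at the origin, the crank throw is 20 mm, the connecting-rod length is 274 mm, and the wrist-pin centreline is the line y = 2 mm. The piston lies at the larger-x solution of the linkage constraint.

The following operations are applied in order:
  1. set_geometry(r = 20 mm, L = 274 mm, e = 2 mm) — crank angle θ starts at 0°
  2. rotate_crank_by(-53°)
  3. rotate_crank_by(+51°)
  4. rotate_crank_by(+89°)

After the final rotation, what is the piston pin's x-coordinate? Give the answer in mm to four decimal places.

set_geometry: r = 20 mm, L = 274 mm, e = 2 mm; θ ← 0°
rotate_crank_by(-53°): θ ← 0° -53° = -53°
rotate_crank_by(+51°): θ ← -53° +51° = -2°
rotate_crank_by(+89°): θ ← -2° +89° = 87°
crank pin P = (r cos θ, r sin θ) = (1.046719, 19.972591)
h = r sin θ − e = 19.972591 − 2 = 17.972591
x = r cos θ + √(L² − h²) = 1.046719 + √(75076.0 − 323.0140) = 1.046719 + 273.409923 = 274.456642

274.4566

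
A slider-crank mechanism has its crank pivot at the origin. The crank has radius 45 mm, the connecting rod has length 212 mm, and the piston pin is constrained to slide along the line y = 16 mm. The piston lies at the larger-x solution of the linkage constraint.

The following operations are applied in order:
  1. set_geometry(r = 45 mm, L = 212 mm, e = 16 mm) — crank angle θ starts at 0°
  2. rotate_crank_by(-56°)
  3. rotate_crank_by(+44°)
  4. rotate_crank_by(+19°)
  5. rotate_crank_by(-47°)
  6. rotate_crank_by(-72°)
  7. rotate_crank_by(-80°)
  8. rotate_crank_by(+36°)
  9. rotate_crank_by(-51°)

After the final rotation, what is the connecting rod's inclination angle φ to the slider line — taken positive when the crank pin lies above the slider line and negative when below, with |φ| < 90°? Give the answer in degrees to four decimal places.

set_geometry: r = 45 mm, L = 212 mm, e = 16 mm; θ ← 0°
rotate_crank_by(-56°): θ ← 0° -56° = -56°
rotate_crank_by(+44°): θ ← -56° +44° = -12°
rotate_crank_by(+19°): θ ← -12° +19° = 7°
rotate_crank_by(-47°): θ ← 7° -47° = -40°
rotate_crank_by(-72°): θ ← -40° -72° = -112°
rotate_crank_by(-80°): θ ← -112° -80° = -192°
rotate_crank_by(+36°): θ ← -192° +36° = -156°
rotate_crank_by(-51°): θ ← -156° -51° = -207°
crank pin P = (r cos θ, r sin θ) = (-40.095294, 20.429572)
h = r sin θ − e = 20.429572 − 16 = 4.429572
sin φ = h / L = 4.429572 / 212 = 0.02089421
φ = arcsin(0.02089421) = 1.197237°

1.1972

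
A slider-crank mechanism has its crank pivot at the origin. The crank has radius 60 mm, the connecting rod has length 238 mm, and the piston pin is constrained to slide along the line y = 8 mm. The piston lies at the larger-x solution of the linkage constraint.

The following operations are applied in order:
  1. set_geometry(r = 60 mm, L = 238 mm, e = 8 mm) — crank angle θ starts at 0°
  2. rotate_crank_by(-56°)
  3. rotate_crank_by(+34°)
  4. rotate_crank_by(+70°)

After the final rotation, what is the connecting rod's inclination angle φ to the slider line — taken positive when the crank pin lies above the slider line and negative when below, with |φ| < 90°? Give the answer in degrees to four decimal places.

set_geometry: r = 60 mm, L = 238 mm, e = 8 mm; θ ← 0°
rotate_crank_by(-56°): θ ← 0° -56° = -56°
rotate_crank_by(+34°): θ ← -56° +34° = -22°
rotate_crank_by(+70°): θ ← -22° +70° = 48°
crank pin P = (r cos θ, r sin θ) = (40.147836, 44.588690)
h = r sin θ − e = 44.588690 − 8 = 36.588690
sin φ = h / L = 36.588690 / 238 = 0.15373399
φ = arcsin(0.15373399) = 8.843379°

8.8434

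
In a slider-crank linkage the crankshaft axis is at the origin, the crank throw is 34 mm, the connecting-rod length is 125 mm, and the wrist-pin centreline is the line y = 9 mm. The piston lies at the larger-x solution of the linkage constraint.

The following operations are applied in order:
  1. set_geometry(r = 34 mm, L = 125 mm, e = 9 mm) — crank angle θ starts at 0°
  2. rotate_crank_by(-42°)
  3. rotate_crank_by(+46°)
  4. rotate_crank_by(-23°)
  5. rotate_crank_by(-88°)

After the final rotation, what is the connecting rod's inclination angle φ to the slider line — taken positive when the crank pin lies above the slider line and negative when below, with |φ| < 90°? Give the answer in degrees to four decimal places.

set_geometry: r = 34 mm, L = 125 mm, e = 9 mm; θ ← 0°
rotate_crank_by(-42°): θ ← 0° -42° = -42°
rotate_crank_by(+46°): θ ← -42° +46° = 4°
rotate_crank_by(-23°): θ ← 4° -23° = -19°
rotate_crank_by(-88°): θ ← -19° -88° = -107°
crank pin P = (r cos θ, r sin θ) = (-9.940638, -32.514362)
h = r sin θ − e = -32.514362 − 9 = -41.514362
sin φ = h / L = -41.514362 / 125 = -0.33211489
φ = arcsin(-0.33211489) = -19.397191°

-19.3972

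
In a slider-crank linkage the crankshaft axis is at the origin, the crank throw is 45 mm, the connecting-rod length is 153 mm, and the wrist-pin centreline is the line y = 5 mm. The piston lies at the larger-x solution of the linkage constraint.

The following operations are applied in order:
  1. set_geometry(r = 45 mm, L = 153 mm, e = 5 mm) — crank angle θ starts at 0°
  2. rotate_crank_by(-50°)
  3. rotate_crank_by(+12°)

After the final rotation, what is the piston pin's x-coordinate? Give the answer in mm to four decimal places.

set_geometry: r = 45 mm, L = 153 mm, e = 5 mm; θ ← 0°
rotate_crank_by(-50°): θ ← 0° -50° = -50°
rotate_crank_by(+12°): θ ← -50° +12° = -38°
crank pin P = (r cos θ, r sin θ) = (35.460484, -27.704766)
h = r sin θ − e = -27.704766 − 5 = -32.704766
x = r cos θ + √(L² − h²) = 35.460484 + √(23409.0 − 1069.6017) = 35.460484 + 149.463702 = 184.924186

184.9242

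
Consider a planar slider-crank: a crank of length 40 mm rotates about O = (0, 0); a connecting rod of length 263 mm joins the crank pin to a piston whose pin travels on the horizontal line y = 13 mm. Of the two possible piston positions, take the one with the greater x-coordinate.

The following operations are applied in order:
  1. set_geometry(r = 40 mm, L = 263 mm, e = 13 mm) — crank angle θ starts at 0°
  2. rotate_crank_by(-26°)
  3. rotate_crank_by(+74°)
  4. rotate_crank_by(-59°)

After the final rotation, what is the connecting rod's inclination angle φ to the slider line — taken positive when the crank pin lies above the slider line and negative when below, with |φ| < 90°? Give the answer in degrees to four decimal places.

set_geometry: r = 40 mm, L = 263 mm, e = 13 mm; θ ← 0°
rotate_crank_by(-26°): θ ← 0° -26° = -26°
rotate_crank_by(+74°): θ ← -26° +74° = 48°
rotate_crank_by(-59°): θ ← 48° -59° = -11°
crank pin P = (r cos θ, r sin θ) = (39.265087, -7.632360)
h = r sin θ − e = -7.632360 − 13 = -20.632360
sin φ = h / L = -20.632360 / 263 = -0.07845004
φ = arcsin(-0.07845004) = -4.499479°

-4.4995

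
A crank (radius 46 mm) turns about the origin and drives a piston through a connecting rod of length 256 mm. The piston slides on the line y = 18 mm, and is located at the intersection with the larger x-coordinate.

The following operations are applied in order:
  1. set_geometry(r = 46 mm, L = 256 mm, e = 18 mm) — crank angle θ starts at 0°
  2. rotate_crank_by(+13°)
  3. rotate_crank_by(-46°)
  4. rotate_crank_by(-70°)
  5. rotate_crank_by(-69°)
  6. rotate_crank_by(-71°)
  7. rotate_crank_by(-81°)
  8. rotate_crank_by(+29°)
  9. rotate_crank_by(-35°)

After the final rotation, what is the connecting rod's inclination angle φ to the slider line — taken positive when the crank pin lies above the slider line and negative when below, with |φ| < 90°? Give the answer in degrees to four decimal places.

set_geometry: r = 46 mm, L = 256 mm, e = 18 mm; θ ← 0°
rotate_crank_by(+13°): θ ← 0° +13° = 13°
rotate_crank_by(-46°): θ ← 13° -46° = -33°
rotate_crank_by(-70°): θ ← -33° -70° = -103°
rotate_crank_by(-69°): θ ← -103° -69° = -172°
rotate_crank_by(-71°): θ ← -172° -71° = -243°
rotate_crank_by(-81°): θ ← -243° -81° = -324°
rotate_crank_by(+29°): θ ← -324° +29° = -295°
rotate_crank_by(-35°): θ ← -295° -35° = -330°
crank pin P = (r cos θ, r sin θ) = (39.837169, 23.000000)
h = r sin θ − e = 23.000000 − 18 = 5.000000
sin φ = h / L = 5.000000 / 256 = 0.01953125
φ = arcsin(0.01953125) = 1.119129°

1.1191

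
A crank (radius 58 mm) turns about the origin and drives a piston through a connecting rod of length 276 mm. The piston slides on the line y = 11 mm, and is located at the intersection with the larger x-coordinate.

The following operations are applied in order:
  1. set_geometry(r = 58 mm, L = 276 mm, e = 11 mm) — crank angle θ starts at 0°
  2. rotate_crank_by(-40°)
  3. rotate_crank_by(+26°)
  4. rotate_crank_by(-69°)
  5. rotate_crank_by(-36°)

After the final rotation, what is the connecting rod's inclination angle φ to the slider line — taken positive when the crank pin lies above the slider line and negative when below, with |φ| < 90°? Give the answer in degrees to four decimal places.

-12.9236

set_geometry: r = 58 mm, L = 276 mm, e = 11 mm; θ ← 0°
rotate_crank_by(-40°): θ ← 0° -40° = -40°
rotate_crank_by(+26°): θ ← -40° +26° = -14°
rotate_crank_by(-69°): θ ← -14° -69° = -83°
rotate_crank_by(-36°): θ ← -83° -36° = -119°
crank pin P = (r cos θ, r sin θ) = (-28.118958, -50.727943)
h = r sin θ − e = -50.727943 − 11 = -61.727943
sin φ = h / L = -61.727943 / 276 = -0.22365197
φ = arcsin(-0.22365197) = -12.923622°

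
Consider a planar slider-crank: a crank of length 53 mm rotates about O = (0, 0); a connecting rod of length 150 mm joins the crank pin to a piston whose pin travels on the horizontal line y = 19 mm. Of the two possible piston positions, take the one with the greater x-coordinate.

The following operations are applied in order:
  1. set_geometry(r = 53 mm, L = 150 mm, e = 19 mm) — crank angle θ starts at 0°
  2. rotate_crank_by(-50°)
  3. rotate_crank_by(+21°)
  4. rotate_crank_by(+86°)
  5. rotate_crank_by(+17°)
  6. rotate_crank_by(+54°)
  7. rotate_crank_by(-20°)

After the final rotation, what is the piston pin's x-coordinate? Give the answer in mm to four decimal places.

set_geometry: r = 53 mm, L = 150 mm, e = 19 mm; θ ← 0°
rotate_crank_by(-50°): θ ← 0° -50° = -50°
rotate_crank_by(+21°): θ ← -50° +21° = -29°
rotate_crank_by(+86°): θ ← -29° +86° = 57°
rotate_crank_by(+17°): θ ← 57° +17° = 74°
rotate_crank_by(+54°): θ ← 74° +54° = 128°
rotate_crank_by(-20°): θ ← 128° -20° = 108°
crank pin P = (r cos θ, r sin θ) = (-16.377901, 50.405995)
h = r sin θ − e = 50.405995 − 19 = 31.405995
x = r cos θ + √(L² − h²) = -16.377901 + √(22500.0 − 986.3365) = -16.377901 + 146.675368 = 130.297467

130.2975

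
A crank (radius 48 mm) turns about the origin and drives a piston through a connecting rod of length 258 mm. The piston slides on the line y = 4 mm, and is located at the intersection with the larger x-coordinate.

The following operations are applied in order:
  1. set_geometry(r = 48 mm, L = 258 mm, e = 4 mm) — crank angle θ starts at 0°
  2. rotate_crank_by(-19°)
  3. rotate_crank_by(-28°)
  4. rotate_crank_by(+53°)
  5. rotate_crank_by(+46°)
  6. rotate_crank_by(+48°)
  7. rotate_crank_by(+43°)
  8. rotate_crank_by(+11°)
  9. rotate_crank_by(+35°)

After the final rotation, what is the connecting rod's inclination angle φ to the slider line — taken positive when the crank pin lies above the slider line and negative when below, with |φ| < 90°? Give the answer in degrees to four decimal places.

set_geometry: r = 48 mm, L = 258 mm, e = 4 mm; θ ← 0°
rotate_crank_by(-19°): θ ← 0° -19° = -19°
rotate_crank_by(-28°): θ ← -19° -28° = -47°
rotate_crank_by(+53°): θ ← -47° +53° = 6°
rotate_crank_by(+46°): θ ← 6° +46° = 52°
rotate_crank_by(+48°): θ ← 52° +48° = 100°
rotate_crank_by(+43°): θ ← 100° +43° = 143°
rotate_crank_by(+11°): θ ← 143° +11° = 154°
rotate_crank_by(+35°): θ ← 154° +35° = 189°
crank pin P = (r cos θ, r sin θ) = (-47.409040, -7.508854)
h = r sin θ − e = -7.508854 − 4 = -11.508854
sin φ = h / L = -11.508854 / 258 = -0.04460796
φ = arcsin(-0.04460796) = -2.556696°

-2.5567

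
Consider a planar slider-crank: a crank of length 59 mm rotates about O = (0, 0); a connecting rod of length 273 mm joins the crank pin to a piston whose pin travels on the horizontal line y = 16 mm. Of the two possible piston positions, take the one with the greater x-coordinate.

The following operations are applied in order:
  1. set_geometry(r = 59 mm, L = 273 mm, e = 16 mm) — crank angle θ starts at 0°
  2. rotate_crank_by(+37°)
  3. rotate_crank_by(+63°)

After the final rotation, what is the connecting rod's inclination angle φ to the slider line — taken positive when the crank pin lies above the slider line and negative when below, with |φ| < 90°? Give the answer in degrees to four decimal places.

set_geometry: r = 59 mm, L = 273 mm, e = 16 mm; θ ← 0°
rotate_crank_by(+37°): θ ← 0° +37° = 37°
rotate_crank_by(+63°): θ ← 37° +63° = 100°
crank pin P = (r cos θ, r sin θ) = (-10.245242, 58.103657)
h = r sin θ − e = 58.103657 − 16 = 42.103657
sin φ = h / L = 42.103657 / 273 = 0.15422585
φ = arcsin(0.15422585) = 8.871901°

8.8719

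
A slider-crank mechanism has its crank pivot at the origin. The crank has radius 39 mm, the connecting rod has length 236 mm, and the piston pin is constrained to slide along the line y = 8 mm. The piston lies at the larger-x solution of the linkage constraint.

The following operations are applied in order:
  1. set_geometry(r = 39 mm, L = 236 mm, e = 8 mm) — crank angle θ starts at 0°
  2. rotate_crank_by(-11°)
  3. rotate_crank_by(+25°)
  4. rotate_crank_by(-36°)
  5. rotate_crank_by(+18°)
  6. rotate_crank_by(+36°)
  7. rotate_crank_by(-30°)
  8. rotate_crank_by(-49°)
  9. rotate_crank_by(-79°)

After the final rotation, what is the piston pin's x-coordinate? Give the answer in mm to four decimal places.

209.7385

set_geometry: r = 39 mm, L = 236 mm, e = 8 mm; θ ← 0°
rotate_crank_by(-11°): θ ← 0° -11° = -11°
rotate_crank_by(+25°): θ ← -11° +25° = 14°
rotate_crank_by(-36°): θ ← 14° -36° = -22°
rotate_crank_by(+18°): θ ← -22° +18° = -4°
rotate_crank_by(+36°): θ ← -4° +36° = 32°
rotate_crank_by(-30°): θ ← 32° -30° = 2°
rotate_crank_by(-49°): θ ← 2° -49° = -47°
rotate_crank_by(-79°): θ ← -47° -79° = -126°
crank pin P = (r cos θ, r sin θ) = (-22.923625, -31.551663)
h = r sin θ − e = -31.551663 − 8 = -39.551663
x = r cos θ + √(L² − h²) = -22.923625 + √(55696.0 − 1564.3340) = -22.923625 + 232.662128 = 209.738504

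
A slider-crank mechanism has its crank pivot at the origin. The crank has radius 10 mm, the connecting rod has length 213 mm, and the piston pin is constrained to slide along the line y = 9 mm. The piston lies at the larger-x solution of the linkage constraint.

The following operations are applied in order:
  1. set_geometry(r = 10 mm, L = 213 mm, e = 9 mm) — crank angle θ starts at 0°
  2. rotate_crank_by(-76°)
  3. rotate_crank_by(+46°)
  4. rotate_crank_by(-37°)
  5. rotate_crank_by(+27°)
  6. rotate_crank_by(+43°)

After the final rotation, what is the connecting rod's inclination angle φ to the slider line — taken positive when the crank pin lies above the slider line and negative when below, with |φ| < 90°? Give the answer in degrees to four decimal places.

set_geometry: r = 10 mm, L = 213 mm, e = 9 mm; θ ← 0°
rotate_crank_by(-76°): θ ← 0° -76° = -76°
rotate_crank_by(+46°): θ ← -76° +46° = -30°
rotate_crank_by(-37°): θ ← -30° -37° = -67°
rotate_crank_by(+27°): θ ← -67° +27° = -40°
rotate_crank_by(+43°): θ ← -40° +43° = 3°
crank pin P = (r cos θ, r sin θ) = (9.986295, 0.523360)
h = r sin θ − e = 0.523360 − 9 = -8.476640
sin φ = h / L = -8.476640 / 213 = -0.03979643
φ = arcsin(-0.03979643) = -2.280770°

-2.2808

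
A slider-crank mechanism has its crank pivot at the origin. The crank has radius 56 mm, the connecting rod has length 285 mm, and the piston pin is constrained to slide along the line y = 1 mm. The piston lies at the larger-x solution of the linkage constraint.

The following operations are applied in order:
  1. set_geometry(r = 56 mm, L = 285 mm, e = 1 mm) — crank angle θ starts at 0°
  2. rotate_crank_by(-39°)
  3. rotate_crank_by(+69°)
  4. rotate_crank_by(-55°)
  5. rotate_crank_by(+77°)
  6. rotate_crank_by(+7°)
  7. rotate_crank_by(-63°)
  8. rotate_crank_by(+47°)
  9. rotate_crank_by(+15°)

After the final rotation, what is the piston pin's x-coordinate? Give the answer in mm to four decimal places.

310.8580

set_geometry: r = 56 mm, L = 285 mm, e = 1 mm; θ ← 0°
rotate_crank_by(-39°): θ ← 0° -39° = -39°
rotate_crank_by(+69°): θ ← -39° +69° = 30°
rotate_crank_by(-55°): θ ← 30° -55° = -25°
rotate_crank_by(+77°): θ ← -25° +77° = 52°
rotate_crank_by(+7°): θ ← 52° +7° = 59°
rotate_crank_by(-63°): θ ← 59° -63° = -4°
rotate_crank_by(+47°): θ ← -4° +47° = 43°
rotate_crank_by(+15°): θ ← 43° +15° = 58°
crank pin P = (r cos θ, r sin θ) = (29.675479, 47.490693)
h = r sin θ − e = 47.490693 − 1 = 46.490693
x = r cos θ + √(L² − h²) = 29.675479 + √(81225.0 − 2161.3846) = 29.675479 + 281.182530 = 310.858009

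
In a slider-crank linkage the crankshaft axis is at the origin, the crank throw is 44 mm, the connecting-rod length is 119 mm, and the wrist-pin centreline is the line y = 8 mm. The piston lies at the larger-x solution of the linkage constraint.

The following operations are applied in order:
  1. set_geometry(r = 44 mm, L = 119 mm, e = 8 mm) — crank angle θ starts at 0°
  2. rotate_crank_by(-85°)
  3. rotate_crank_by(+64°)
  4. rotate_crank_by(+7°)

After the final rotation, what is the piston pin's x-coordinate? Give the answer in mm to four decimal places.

set_geometry: r = 44 mm, L = 119 mm, e = 8 mm; θ ← 0°
rotate_crank_by(-85°): θ ← 0° -85° = -85°
rotate_crank_by(+64°): θ ← -85° +64° = -21°
rotate_crank_by(+7°): θ ← -21° +7° = -14°
crank pin P = (r cos θ, r sin θ) = (42.693012, -10.644563)
h = r sin θ − e = -10.644563 − 8 = -18.644563
x = r cos θ + √(L² − h²) = 42.693012 + √(14161.0 − 347.6197) = 42.693012 + 117.530338 = 160.223350

160.2233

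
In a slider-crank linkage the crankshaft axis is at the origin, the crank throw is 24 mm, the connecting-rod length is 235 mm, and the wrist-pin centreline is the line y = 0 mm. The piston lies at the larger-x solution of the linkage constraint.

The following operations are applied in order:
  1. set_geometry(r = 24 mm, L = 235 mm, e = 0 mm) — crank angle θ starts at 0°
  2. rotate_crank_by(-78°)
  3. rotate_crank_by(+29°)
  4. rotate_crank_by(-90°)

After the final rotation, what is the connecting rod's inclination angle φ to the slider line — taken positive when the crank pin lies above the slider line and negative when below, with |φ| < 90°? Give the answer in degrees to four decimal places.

set_geometry: r = 24 mm, L = 235 mm, e = 0 mm; θ ← 0°
rotate_crank_by(-78°): θ ← 0° -78° = -78°
rotate_crank_by(+29°): θ ← -78° +29° = -49°
rotate_crank_by(-90°): θ ← -49° -90° = -139°
crank pin P = (r cos θ, r sin θ) = (-18.113030, -15.745417)
h = r sin θ − e = -15.745417 − 0 = -15.745417
sin φ = h / L = -15.745417 / 235 = -0.06700177
φ = arcsin(-0.06700177) = -3.841797°

-3.8418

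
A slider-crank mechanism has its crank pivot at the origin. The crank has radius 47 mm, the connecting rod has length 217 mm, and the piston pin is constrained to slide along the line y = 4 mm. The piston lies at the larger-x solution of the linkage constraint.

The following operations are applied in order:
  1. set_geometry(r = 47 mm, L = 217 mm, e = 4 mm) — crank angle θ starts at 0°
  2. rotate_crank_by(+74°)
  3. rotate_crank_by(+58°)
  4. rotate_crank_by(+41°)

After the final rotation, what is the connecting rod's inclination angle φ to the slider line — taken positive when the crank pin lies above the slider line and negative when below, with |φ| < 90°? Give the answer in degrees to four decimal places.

set_geometry: r = 47 mm, L = 217 mm, e = 4 mm; θ ← 0°
rotate_crank_by(+74°): θ ← 0° +74° = 74°
rotate_crank_by(+58°): θ ← 74° +58° = 132°
rotate_crank_by(+41°): θ ← 132° +41° = 173°
crank pin P = (r cos θ, r sin θ) = (-46.649669, 5.727859)
h = r sin θ − e = 5.727859 − 4 = 1.727859
sin φ = h / L = 1.727859 / 217 = 0.00796248
φ = arcsin(0.00796248) = 0.456222°

0.4562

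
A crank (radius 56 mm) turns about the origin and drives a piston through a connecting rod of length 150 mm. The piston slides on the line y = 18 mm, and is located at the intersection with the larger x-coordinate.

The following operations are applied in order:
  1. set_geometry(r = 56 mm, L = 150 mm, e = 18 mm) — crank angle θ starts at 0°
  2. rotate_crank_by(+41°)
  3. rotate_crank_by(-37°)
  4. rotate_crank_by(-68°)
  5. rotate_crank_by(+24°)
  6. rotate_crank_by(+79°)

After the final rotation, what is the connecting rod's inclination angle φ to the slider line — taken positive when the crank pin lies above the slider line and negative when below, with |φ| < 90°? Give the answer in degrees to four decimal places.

set_geometry: r = 56 mm, L = 150 mm, e = 18 mm; θ ← 0°
rotate_crank_by(+41°): θ ← 0° +41° = 41°
rotate_crank_by(-37°): θ ← 41° -37° = 4°
rotate_crank_by(-68°): θ ← 4° -68° = -64°
rotate_crank_by(+24°): θ ← -64° +24° = -40°
rotate_crank_by(+79°): θ ← -40° +79° = 39°
crank pin P = (r cos θ, r sin θ) = (43.520174, 35.241942)
h = r sin θ − e = 35.241942 − 18 = 17.241942
sin φ = h / L = 17.241942 / 150 = 0.11494628
φ = arcsin(0.11494628) = 6.600527°

6.6005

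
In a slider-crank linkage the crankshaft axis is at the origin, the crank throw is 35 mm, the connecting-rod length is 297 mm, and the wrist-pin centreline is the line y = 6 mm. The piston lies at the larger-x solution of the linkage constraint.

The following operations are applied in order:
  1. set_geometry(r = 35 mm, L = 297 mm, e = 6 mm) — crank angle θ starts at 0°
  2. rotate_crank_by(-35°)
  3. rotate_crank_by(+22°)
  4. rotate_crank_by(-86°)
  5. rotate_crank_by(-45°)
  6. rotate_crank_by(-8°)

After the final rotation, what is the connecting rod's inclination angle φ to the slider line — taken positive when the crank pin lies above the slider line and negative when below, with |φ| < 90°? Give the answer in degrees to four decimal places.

-4.3315

set_geometry: r = 35 mm, L = 297 mm, e = 6 mm; θ ← 0°
rotate_crank_by(-35°): θ ← 0° -35° = -35°
rotate_crank_by(+22°): θ ← -35° +22° = -13°
rotate_crank_by(-86°): θ ← -13° -86° = -99°
rotate_crank_by(-45°): θ ← -99° -45° = -144°
rotate_crank_by(-8°): θ ← -144° -8° = -152°
crank pin P = (r cos θ, r sin θ) = (-30.903166, -16.431505)
h = r sin θ − e = -16.431505 − 6 = -22.431505
sin φ = h / L = -22.431505 / 297 = -0.07552695
φ = arcsin(-0.07552695) = -4.331500°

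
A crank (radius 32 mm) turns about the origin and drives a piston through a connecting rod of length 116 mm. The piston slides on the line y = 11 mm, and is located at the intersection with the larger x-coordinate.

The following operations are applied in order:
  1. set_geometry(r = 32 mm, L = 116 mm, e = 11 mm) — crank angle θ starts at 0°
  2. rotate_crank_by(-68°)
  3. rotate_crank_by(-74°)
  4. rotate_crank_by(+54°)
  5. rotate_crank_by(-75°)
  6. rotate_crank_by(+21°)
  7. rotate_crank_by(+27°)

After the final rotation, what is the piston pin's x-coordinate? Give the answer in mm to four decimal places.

95.3608

set_geometry: r = 32 mm, L = 116 mm, e = 11 mm; θ ← 0°
rotate_crank_by(-68°): θ ← 0° -68° = -68°
rotate_crank_by(-74°): θ ← -68° -74° = -142°
rotate_crank_by(+54°): θ ← -142° +54° = -88°
rotate_crank_by(-75°): θ ← -88° -75° = -163°
rotate_crank_by(+21°): θ ← -163° +21° = -142°
rotate_crank_by(+27°): θ ← -142° +27° = -115°
crank pin P = (r cos θ, r sin θ) = (-13.523784, -29.001849)
h = r sin θ − e = -29.001849 − 11 = -40.001849
x = r cos θ + √(L² − h²) = -13.523784 + √(13456.0 − 1600.1479) = -13.523784 + 108.884581 = 95.360797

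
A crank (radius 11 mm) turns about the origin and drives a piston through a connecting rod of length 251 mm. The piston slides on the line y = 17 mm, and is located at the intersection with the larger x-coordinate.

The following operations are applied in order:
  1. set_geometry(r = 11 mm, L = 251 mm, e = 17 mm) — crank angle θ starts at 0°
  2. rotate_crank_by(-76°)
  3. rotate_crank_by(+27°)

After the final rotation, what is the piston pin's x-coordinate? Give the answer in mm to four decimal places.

256.9381

set_geometry: r = 11 mm, L = 251 mm, e = 17 mm; θ ← 0°
rotate_crank_by(-76°): θ ← 0° -76° = -76°
rotate_crank_by(+27°): θ ← -76° +27° = -49°
crank pin P = (r cos θ, r sin θ) = (7.216649, -8.301805)
h = r sin θ − e = -8.301805 − 17 = -25.301805
x = r cos θ + √(L² − h²) = 7.216649 + √(63001.0 − 640.1814) = 7.216649 + 249.721482 = 256.938131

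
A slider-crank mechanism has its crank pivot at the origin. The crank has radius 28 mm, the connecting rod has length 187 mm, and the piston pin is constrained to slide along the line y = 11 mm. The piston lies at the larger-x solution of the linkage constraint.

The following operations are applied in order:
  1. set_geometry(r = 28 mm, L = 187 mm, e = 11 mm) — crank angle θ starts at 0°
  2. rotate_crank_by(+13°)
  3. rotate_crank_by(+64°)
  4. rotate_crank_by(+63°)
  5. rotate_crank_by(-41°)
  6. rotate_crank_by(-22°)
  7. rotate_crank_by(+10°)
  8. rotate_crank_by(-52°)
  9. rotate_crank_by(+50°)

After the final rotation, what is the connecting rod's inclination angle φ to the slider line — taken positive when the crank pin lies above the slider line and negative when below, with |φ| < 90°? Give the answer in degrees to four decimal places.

set_geometry: r = 28 mm, L = 187 mm, e = 11 mm; θ ← 0°
rotate_crank_by(+13°): θ ← 0° +13° = 13°
rotate_crank_by(+64°): θ ← 13° +64° = 77°
rotate_crank_by(+63°): θ ← 77° +63° = 140°
rotate_crank_by(-41°): θ ← 140° -41° = 99°
rotate_crank_by(-22°): θ ← 99° -22° = 77°
rotate_crank_by(+10°): θ ← 77° +10° = 87°
rotate_crank_by(-52°): θ ← 87° -52° = 35°
rotate_crank_by(+50°): θ ← 35° +50° = 85°
crank pin P = (r cos θ, r sin θ) = (2.440361, 27.893452)
h = r sin θ − e = 27.893452 − 11 = 16.893452
sin φ = h / L = 16.893452 / 187 = 0.09033931
φ = arcsin(0.09033931) = 5.183128°

5.1831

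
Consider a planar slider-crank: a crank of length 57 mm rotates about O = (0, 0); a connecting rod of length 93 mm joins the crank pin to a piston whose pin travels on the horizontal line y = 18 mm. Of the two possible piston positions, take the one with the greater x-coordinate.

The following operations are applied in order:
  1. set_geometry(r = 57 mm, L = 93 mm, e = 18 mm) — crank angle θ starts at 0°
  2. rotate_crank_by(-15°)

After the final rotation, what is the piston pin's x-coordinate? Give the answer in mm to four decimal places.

142.0995

set_geometry: r = 57 mm, L = 93 mm, e = 18 mm; θ ← 0°
rotate_crank_by(-15°): θ ← 0° -15° = -15°
crank pin P = (r cos θ, r sin θ) = (55.057772, -14.752686)
h = r sin θ − e = -14.752686 − 18 = -32.752686
x = r cos θ + √(L² − h²) = 55.057772 + √(8649.0 − 1072.7384) = 55.057772 + 87.041723 = 142.099495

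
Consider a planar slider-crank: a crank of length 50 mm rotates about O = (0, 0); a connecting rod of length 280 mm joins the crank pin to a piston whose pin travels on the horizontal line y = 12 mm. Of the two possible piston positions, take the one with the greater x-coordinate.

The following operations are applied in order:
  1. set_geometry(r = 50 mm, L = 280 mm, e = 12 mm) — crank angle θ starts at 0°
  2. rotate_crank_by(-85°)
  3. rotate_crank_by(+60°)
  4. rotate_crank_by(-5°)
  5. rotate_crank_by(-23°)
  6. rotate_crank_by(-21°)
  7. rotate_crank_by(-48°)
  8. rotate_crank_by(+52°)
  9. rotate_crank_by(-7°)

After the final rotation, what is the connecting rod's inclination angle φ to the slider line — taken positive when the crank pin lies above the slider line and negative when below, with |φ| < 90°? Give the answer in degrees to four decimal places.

-12.5242

set_geometry: r = 50 mm, L = 280 mm, e = 12 mm; θ ← 0°
rotate_crank_by(-85°): θ ← 0° -85° = -85°
rotate_crank_by(+60°): θ ← -85° +60° = -25°
rotate_crank_by(-5°): θ ← -25° -5° = -30°
rotate_crank_by(-23°): θ ← -30° -23° = -53°
rotate_crank_by(-21°): θ ← -53° -21° = -74°
rotate_crank_by(-48°): θ ← -74° -48° = -122°
rotate_crank_by(+52°): θ ← -122° +52° = -70°
rotate_crank_by(-7°): θ ← -70° -7° = -77°
crank pin P = (r cos θ, r sin θ) = (11.247553, -48.718503)
h = r sin θ − e = -48.718503 − 12 = -60.718503
sin φ = h / L = -60.718503 / 280 = -0.21685180
φ = arcsin(-0.21685180) = -12.524191°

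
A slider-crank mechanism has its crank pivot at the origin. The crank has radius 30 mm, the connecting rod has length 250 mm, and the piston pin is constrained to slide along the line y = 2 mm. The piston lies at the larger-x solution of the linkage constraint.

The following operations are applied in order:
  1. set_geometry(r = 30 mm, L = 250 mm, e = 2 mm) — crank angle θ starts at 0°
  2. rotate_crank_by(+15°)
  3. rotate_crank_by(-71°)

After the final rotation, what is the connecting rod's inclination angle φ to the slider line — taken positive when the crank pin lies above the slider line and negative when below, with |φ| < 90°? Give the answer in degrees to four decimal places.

-6.1703

set_geometry: r = 30 mm, L = 250 mm, e = 2 mm; θ ← 0°
rotate_crank_by(+15°): θ ← 0° +15° = 15°
rotate_crank_by(-71°): θ ← 15° -71° = -56°
crank pin P = (r cos θ, r sin θ) = (16.775787, -24.871127)
h = r sin θ − e = -24.871127 − 2 = -26.871127
sin φ = h / L = -26.871127 / 250 = -0.10748451
φ = arcsin(-0.10748451) = -6.170329°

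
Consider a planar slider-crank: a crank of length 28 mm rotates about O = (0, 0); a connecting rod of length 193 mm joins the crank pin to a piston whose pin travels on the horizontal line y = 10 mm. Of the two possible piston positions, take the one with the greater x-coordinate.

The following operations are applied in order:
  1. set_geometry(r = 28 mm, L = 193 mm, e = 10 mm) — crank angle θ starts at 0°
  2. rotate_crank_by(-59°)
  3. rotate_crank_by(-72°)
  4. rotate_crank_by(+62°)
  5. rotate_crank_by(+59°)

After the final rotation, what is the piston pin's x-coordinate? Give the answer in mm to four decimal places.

set_geometry: r = 28 mm, L = 193 mm, e = 10 mm; θ ← 0°
rotate_crank_by(-59°): θ ← 0° -59° = -59°
rotate_crank_by(-72°): θ ← -59° -72° = -131°
rotate_crank_by(+62°): θ ← -131° +62° = -69°
rotate_crank_by(+59°): θ ← -69° +59° = -10°
crank pin P = (r cos θ, r sin θ) = (27.574617, -4.862149)
h = r sin θ − e = -4.862149 − 10 = -14.862149
x = r cos θ + √(L² − h²) = 27.574617 + √(37249.0 − 220.8835) = 27.574617 + 192.426912 = 220.001529

220.0015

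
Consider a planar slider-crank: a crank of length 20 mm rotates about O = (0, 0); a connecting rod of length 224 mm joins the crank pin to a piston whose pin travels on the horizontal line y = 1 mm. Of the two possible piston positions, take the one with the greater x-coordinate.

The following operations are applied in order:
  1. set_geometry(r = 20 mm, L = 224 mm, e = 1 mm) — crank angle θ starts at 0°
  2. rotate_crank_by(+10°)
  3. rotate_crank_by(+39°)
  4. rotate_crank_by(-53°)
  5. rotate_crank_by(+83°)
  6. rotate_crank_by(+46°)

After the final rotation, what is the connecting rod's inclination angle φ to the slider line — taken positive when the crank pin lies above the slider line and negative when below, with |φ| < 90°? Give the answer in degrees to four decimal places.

3.9378

set_geometry: r = 20 mm, L = 224 mm, e = 1 mm; θ ← 0°
rotate_crank_by(+10°): θ ← 0° +10° = 10°
rotate_crank_by(+39°): θ ← 10° +39° = 49°
rotate_crank_by(-53°): θ ← 49° -53° = -4°
rotate_crank_by(+83°): θ ← -4° +83° = 79°
rotate_crank_by(+46°): θ ← 79° +46° = 125°
crank pin P = (r cos θ, r sin θ) = (-11.471529, 16.383041)
h = r sin θ − e = 16.383041 − 1 = 15.383041
sin φ = h / L = 15.383041 / 224 = 0.06867429
φ = arcsin(0.06867429) = 3.937846°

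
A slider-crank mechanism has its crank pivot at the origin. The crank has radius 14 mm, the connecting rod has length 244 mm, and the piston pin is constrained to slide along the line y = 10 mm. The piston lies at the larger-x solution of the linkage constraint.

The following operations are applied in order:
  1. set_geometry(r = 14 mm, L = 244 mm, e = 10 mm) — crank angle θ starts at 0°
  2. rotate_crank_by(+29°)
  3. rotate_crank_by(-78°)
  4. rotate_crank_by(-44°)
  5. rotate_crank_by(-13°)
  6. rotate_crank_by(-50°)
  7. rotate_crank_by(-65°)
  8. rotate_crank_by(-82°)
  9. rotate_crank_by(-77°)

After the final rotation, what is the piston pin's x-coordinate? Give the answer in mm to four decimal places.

256.7071

set_geometry: r = 14 mm, L = 244 mm, e = 10 mm; θ ← 0°
rotate_crank_by(+29°): θ ← 0° +29° = 29°
rotate_crank_by(-78°): θ ← 29° -78° = -49°
rotate_crank_by(-44°): θ ← -49° -44° = -93°
rotate_crank_by(-13°): θ ← -93° -13° = -106°
rotate_crank_by(-50°): θ ← -106° -50° = -156°
rotate_crank_by(-65°): θ ← -156° -65° = -221°
rotate_crank_by(-82°): θ ← -221° -82° = -303°
rotate_crank_by(-77°): θ ← -303° -77° = -380°
crank pin P = (r cos θ, r sin θ) = (13.155697, -4.788282)
h = r sin θ − e = -4.788282 − 10 = -14.788282
x = r cos θ + √(L² − h²) = 13.155697 + √(59536.0 − 218.6933) = 13.155697 + 243.551446 = 256.707142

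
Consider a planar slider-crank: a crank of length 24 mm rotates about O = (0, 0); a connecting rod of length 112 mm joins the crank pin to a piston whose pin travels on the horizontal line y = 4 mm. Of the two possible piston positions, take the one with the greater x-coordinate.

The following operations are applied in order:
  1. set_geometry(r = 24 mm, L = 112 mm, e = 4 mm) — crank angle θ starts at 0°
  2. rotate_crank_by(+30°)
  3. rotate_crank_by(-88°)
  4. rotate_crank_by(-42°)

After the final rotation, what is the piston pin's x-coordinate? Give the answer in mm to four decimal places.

104.3695

set_geometry: r = 24 mm, L = 112 mm, e = 4 mm; θ ← 0°
rotate_crank_by(+30°): θ ← 0° +30° = 30°
rotate_crank_by(-88°): θ ← 30° -88° = -58°
rotate_crank_by(-42°): θ ← -58° -42° = -100°
crank pin P = (r cos θ, r sin θ) = (-4.167556, -23.635386)
h = r sin θ − e = -23.635386 − 4 = -27.635386
x = r cos θ + √(L² − h²) = -4.167556 + √(12544.0 − 763.7146) = -4.167556 + 108.537023 = 104.369467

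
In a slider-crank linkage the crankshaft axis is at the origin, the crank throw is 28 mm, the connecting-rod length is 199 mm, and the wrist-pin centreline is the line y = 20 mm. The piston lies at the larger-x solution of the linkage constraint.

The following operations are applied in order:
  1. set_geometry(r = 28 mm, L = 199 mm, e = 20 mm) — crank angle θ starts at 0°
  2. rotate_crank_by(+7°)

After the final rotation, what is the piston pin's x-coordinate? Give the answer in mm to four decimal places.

set_geometry: r = 28 mm, L = 199 mm, e = 20 mm; θ ← 0°
rotate_crank_by(+7°): θ ← 0° +7° = 7°
crank pin P = (r cos θ, r sin θ) = (27.791292, 3.412342)
h = r sin θ − e = 3.412342 − 20 = -16.587658
x = r cos θ + √(L² − h²) = 27.791292 + √(39601.0 − 275.1504) = 27.791292 + 198.307462 = 226.098755

226.0988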